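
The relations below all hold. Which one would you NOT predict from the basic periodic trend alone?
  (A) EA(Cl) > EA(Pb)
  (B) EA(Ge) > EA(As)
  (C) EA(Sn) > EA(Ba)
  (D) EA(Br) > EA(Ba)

The general trend: electron affinity increases across a period and decreases down a group.
(A) Cl (period 3, group 17) vs Pb (period 6, group 14): the stated order agrees with the simple trend.
(B) Ge (period 4, group 14) vs As (period 4, group 15): the stated order contradicts the simple trend.
(C) Sn (period 5, group 14) vs Ba (period 6, group 2): the stated order agrees with the simple trend.
(D) Br (period 4, group 17) vs Ba (period 6, group 2): the stated order agrees with the simple trend.
The exception is (B): adding an electron to As's half-filled 4p³ is unfavourable, so Ge (4p²) has the more exothermic EA.

(B)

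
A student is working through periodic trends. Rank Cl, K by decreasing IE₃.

K > Cl

IE_3 is the cost of taking one more electron from the +2 cation: Cl²⁺ still has 5 valence electrons; K²⁺ is already 1 electron into the core.
Core electrons are held far more tightly than valence electrons, so K tops the IE_3 order.
The numbers (kJ/mol): Cl 3822, K 4420.
So the third ionization energies run Cl < K.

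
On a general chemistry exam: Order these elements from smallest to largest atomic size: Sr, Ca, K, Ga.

Ga, Ca, Sr, K

K is in period 4, group 1; Ca is in period 4, group 2; Ga is in period 4, group 13; Sr is in period 5, group 2.
Atomic radius shrinks across a period as nuclear charge pulls the same shell inward, and grows down a group as new shells are added.
These span different periods and groups, so the two trends combine.
Ca > Ga: Ca lies to the left of Ga in period 4, so the across-period effect alone puts Ca larger.
Sr > Ca: they share group 2; the group trend gives Sr the larger value.
K > Sr: the two effects oppose for this pair; the across-period effect wins (196 vs 185 pm).
For reference (pm): K 196, Ca 171, Ga 124, Sr 185.
So from smallest to largest: Ga < Ca < Sr < K.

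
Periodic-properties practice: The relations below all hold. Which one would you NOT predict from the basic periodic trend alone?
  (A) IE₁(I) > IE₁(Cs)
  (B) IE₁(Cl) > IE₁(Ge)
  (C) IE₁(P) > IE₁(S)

The general trend: IE₁ increases across a period and decreases down a group.
(A) I (period 5, group 17) vs Cs (period 6, group 1): the stated order agrees with the simple trend.
(B) Cl (period 3, group 17) vs Ge (period 4, group 14): the stated order agrees with the simple trend.
(C) P (period 3, group 15) vs S (period 3, group 16): the stated order contradicts the simple trend.
The exception is (C): S (3p⁴) ionizes more easily than half-filled P (3p³) because the paired 3p electron in S is pushed out by e⁻–e⁻ repulsion.

(C)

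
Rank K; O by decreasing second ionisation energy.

Consider each +1 ion: K⁺ is the bare [Ar] core; O⁺ still has 5 valence electrons.
Usually core removal costs more than valence removal, but here the competition is close: a tightly held n=2 valence electron can cost more to remove than an n=3 core electron, so the actual values have to decide it.
Approximate IE_2 values (kJ/mol): K 3052, O 3388.
Overall IE_2 order: K < O.

O > K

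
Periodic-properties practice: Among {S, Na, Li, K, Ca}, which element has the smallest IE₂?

Ca

The second ionization energy removes an electron from the +1 ion. For each element: S⁺ still has 5 valence electrons; Na⁺ is the bare [Ne] core; Li⁺ is the bare [He] core; K⁺ is the bare [Ar] core; Ca⁺ still has 1 valence electron.
Pulling an electron out of a noble-gas core costs far more than removing a remaining valence electron, so K, Na and Li sit at the high end of IE_2.
Valence configurations: S⁺ [Ne]3s²3p³, Ca⁺ [Ar]4s¹.
The numbers (kJ/mol): S 2252, Na 4562, Li 7298, K 3052, Ca 1145.
So the second ionization energies run Ca < S < K < Na < Li.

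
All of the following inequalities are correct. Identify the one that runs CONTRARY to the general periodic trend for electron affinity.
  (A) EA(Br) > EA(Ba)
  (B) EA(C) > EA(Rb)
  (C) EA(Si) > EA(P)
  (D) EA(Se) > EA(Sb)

The general trend: electron affinity increases across a period and decreases down a group.
(A) Br (period 4, group 17) vs Ba (period 6, group 2): the stated order agrees with the simple trend.
(B) C (period 2, group 14) vs Rb (period 5, group 1): the stated order agrees with the simple trend.
(C) Si (period 3, group 14) vs P (period 3, group 15): the stated order contradicts the simple trend.
(D) Se (period 4, group 16) vs Sb (period 5, group 15): the stated order agrees with the simple trend.
The exception is (C): adding an electron to P's half-filled 3p³ is unfavourable, so Si (3p²) has the more exothermic EA.

(C)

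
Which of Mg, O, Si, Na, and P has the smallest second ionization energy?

Mg

IE_2 is the cost of taking one more electron from the +1 cation: Mg⁺ still has 1 valence electron; O⁺ still has 5 valence electrons; Si⁺ still has 3 valence electrons; Na⁺ is the bare [Ne] core; P⁺ still has 4 valence electrons.
Core electrons are held far more tightly than valence electrons, so Na tops the IE_2 order.
Valence configurations: Mg⁺ [Ne]3s¹, O⁺ [He]2s²2p³, Si⁺ [Ne]3s²3p¹, P⁺ [Ne]3s²3p².
Approximate IE_2 values (kJ/mol): Mg 1451, O 3388, Si 1577, Na 4562, P 1907.
Overall IE_2 order: Mg < Si < P < O < Na.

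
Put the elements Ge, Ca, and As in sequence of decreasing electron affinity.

Ge, As, Ca

Atoms with high Z_eff and room in the valence shell (especially the halogens) have the most exothermic electron affinities.
All lie in period 4; the across-period trend (electron affinity increases left to right) applies, with the exception below.
Note the exception: Ge has a higher electron affinity than As, contrary to the simple trend — adding an electron to As's half-filled 4p³ is unfavourable, so Ge (4p²) has the more exothermic EA.
For reference (kJ/mol): Ca 2, Ge 119, As 78.
So from highest to lowest: Ge > As > Ca.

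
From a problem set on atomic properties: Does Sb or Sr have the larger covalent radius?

Sr

Atomic radius shrinks across a period as nuclear charge pulls the same shell inward, and grows down a group as new shells are added.
All lie in period 5, so atomic radius increases right to left.
So Sr has the larger covalent radius (Sr > Sb).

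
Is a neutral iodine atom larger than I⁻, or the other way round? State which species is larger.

I⁻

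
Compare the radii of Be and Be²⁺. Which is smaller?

Forming Be²⁺ removes 2 electrons from Be. Fewer electrons for the same nuclear charge means less shielding and a higher Z_eff on the remaining electrons, and for main-group metals the entire outer shell is lost.
A cation is smaller than its parent atom: Be²⁺ < Be.

Be²⁺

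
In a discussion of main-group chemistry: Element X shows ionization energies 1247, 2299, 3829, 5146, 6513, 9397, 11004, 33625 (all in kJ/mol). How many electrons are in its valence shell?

Look for the largest jump between consecutive ionization energies: IE8/IE7 ≈ 3.1, far larger than any earlier ratio.
That jump marks the point where a core electron is being removed. So the atom has 7 valence electrons.

7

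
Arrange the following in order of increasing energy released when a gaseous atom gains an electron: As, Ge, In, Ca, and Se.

Ca is in period 4, group 2; Ge is in period 4, group 14; As is in period 4, group 15; Se is in period 4, group 16; In is in period 5, group 13.
EA tends to increase across a period and decrease down a group, though the pattern is less regular than for IE or radius.
These span different periods and groups, so the two trends combine.
In > Ca: period and group pull opposite ways; the across-period shift dominates (29 vs 2 kJ/mol).
As > In: both effects reinforce here, so As is clearly the higher of the two.
Ge > As: this pair runs against the simple trend — see the exception note.
Se > Ge: Se lies to the right of Ge in period 4, so the across-period effect alone puts Se higher.
Note the exception: Ge has a higher electron affinity than As, contrary to the simple trend — adding an electron to As's half-filled 4p³ is unfavourable, so Ge (4p²) has the more exothermic EA.
Approximate values (kJ/mol): Ca 2, Ge 119, As 78, Se 195, In 29.
So from lowest to highest: Ca < In < As < Ge < Se.

Ca < In < As < Ge < Se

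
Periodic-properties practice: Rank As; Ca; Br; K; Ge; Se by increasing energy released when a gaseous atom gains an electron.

Ca < K < As < Ge < Se < Br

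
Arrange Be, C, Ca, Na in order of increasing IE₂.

Consider each +1 ion: Be⁺ still has 1 valence electron; C⁺ still has 3 valence electrons; Ca⁺ still has 1 valence electron; Na⁺ is the bare [Ne] core.
Pulling an electron out of a noble-gas core costs far more than removing a remaining valence electron, so Na sits at the high end of IE_2.
Valence configurations: Be⁺ [He]2s¹, C⁺ [He]2s²2p¹, Ca⁺ [Ar]4s¹.
Tabulated IE_2 (kJ/mol): Be 1757, C 2353, Ca 1145, Na 4562.
Overall IE_2 order: Ca < Be < C < Na.

Ca, Be, C, Na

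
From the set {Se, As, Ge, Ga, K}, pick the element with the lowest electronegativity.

K is in period 4, group 1; Ga is in period 4, group 13; Ge is in period 4, group 14; As is in period 4, group 15; Se is in period 4, group 16.
EN rises left→right (higher Z_eff, smaller atoms) and falls top→bottom (larger, more shielded atoms).
All lie in period 4, so electronegativity increases left to right.
The lowest electronegativity among these belongs to K.

K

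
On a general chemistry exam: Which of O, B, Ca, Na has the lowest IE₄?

Ca

IE_4 is the cost of taking one more electron from the +3 cation: O³⁺ still has 3 valence electrons; B³⁺ is the bare [He] core; Ca³⁺ is already 1 electron into the core; Na³⁺ is already 2 electrons into the core.
Usually core removal costs more than valence removal, but here the competition is close: a tightly held n=2 valence electron can cost more to remove than an n=3 core electron, so the actual values have to decide it.
Tabulated IE_4 (kJ/mol): O 7469, B 25026, Ca 6491, Na 9543.
Overall IE_4 order: Ca < O < Na < B.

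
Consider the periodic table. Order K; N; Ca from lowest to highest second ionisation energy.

Consider each +1 ion: K⁺ is the bare [Ar] core; N⁺ still has 4 valence electrons; Ca⁺ still has 1 valence electron.
Pulling an electron out of a noble-gas core costs far more than removing a remaining valence electron, so K sits at the high end of IE_2.
Valence configurations: N⁺ [He]2s²2p², Ca⁺ [Ar]4s¹.
Tabulated IE_2 (kJ/mol): K 3052, N 2856, Ca 1145.
Overall IE_2 order: Ca < N < K.

Ca, N, K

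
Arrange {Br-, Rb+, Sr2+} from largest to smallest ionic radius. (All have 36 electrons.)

All of these have 36 electrons, so size is governed by nuclear charge alone: the more protons, the stronger the pull on the same electron cloud, and the smaller the ion.
Nuclear charges: Sr2+ (Z=38), Rb+ (Z=37), Br- (Z=35).
Largest to smallest: Br- > Rb+ > Sr2+.

Br-, Rb+, Sr2+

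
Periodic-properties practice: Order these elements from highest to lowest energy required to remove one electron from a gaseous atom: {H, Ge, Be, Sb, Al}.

H is in period 1, group 1; Be is in period 2, group 2; Al is in period 3, group 13; Ge is in period 4, group 14; Sb is in period 5, group 15.
First ionization energy rises across a period (greater Z_eff holds electrons more tightly) and falls down a group (valence electrons are farther from the nucleus).
These sit on a diagonal, where the across-period and down-group effects partly cancel.
Ge > Al: period and group pull opposite ways; the across-period shift dominates (762 vs 578 kJ/mol).
Sb > Ge: period and group pull opposite ways; the across-period shift dominates (831 vs 762 kJ/mol).
Be > Sb: the two effects oppose for this pair; the down-group effect wins (900 vs 831 kJ/mol).
H > Be: the two effects oppose for this pair; the down-group effect wins (1312 vs 900 kJ/mol).
For reference (kJ/mol): H 1312, Be 900, Al 578, Ge 762, Sb 831.
So from highest to lowest: H > Be > Sb > Ge > Al.

H, Be, Sb, Ge, Al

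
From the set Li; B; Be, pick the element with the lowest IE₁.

Li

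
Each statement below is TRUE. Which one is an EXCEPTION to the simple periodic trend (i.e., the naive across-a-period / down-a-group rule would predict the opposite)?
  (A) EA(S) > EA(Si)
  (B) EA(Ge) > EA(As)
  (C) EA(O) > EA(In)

(B)

The general trend: electron affinity increases across a period and decreases down a group.
(A) S (period 3, group 16) vs Si (period 3, group 14): the stated order agrees with the simple trend.
(B) Ge (period 4, group 14) vs As (period 4, group 15): the stated order contradicts the simple trend.
(C) O (period 2, group 16) vs In (period 5, group 13): the stated order agrees with the simple trend.
The exception is (B): adding an electron to As's half-filled 4p³ is unfavourable, so Ge (4p²) has the more exothermic EA.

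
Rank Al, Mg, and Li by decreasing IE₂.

The second ionization energy removes an electron from the +1 ion. For each element: Al⁺ still has 2 valence electrons; Mg⁺ still has 1 valence electron; Li⁺ is the bare [He] core.
Core electrons are held far more tightly than valence electrons, so Li tops the IE_2 order.
Valence configurations: Al⁺ [Ne]3s², Mg⁺ [Ne]3s¹.
Tabulated IE_2 (kJ/mol): Al 1817, Mg 1451, Li 7298.
So the second ionization energies run Mg < Al < Li.

Li > Al > Mg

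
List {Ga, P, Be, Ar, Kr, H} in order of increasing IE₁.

Ga < Be < P < H < Kr < Ar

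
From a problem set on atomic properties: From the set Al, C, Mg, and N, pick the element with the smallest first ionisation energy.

Al

C is in period 2, group 14; N is in period 2, group 15; Mg is in period 3, group 2; Al is in period 3, group 13.
IE₁ increases left→right with effective nuclear charge and decreases top→bottom as the valence shell moves farther out.
Neither a single period nor a single group — weigh both effects.
Mg > Al: this pair runs against the simple trend — see the exception note.
C > Mg: both effects reinforce here, so C is clearly the higher of the two.
N > C: N lies to the right of C in period 2, so the across-period effect alone puts N higher.
Note the exception: Mg has a higher first ionization energy than Al, contrary to the simple trend — Al's single 3p electron is easier to remove than one from Mg's filled 3s².
Tabulated first ionization energy (kJ/mol): C 1086, N 1402, Mg 738, Al 578.
The smallest first ionisation energy among these belongs to Al.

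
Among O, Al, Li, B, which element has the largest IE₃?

Li

Consider each +2 ion: O²⁺ still has 4 valence electrons; Al²⁺ still has 1 valence electron; Li²⁺ is already 1 electron into the core; B²⁺ still has 1 valence electron.
Pulling an electron out of a noble-gas core costs far more than removing a remaining valence electron, so Li sits at the high end of IE_3.
Valence configurations: O²⁺ [He]2s²2p², Al²⁺ [Ne]3s¹, B²⁺ [He]2s¹.
The numbers (kJ/mol): O 5300, Al 2745, Li 11815, B 3660.
So the third ionization energies run Al < B < O < Li.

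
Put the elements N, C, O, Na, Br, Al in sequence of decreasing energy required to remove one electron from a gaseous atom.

C is in period 2, group 14; N is in period 2, group 15; O is in period 2, group 16; Na is in period 3, group 1; Al is in period 3, group 13; Br is in period 4, group 17.
Removing the outermost electron gets harder across a period and easier down a group.
These span different periods and groups, so the two trends combine.
Al > Na: Al lies to the right of Na in period 3, so the across-period effect alone puts Al higher.
C > Al: both effects reinforce here, so C is clearly the higher of the two.
Br > C: the two effects oppose for this pair; the across-period effect wins (1140 vs 1086 kJ/mol).
O > Br: the two effects oppose for this pair; the down-group effect wins (1314 vs 1140 kJ/mol).
N > O: this pair runs against the simple trend — see the exception note.
Note the exception: N has a higher first ionization energy than O, contrary to the simple trend — pairing an electron in O's 2p⁴ costs repulsion energy, so O ionizes more easily than half-filled N (2p³).
Approximate values (kJ/mol): C 1086, N 1402, O 1314, Na 496, Al 578, Br 1140.
So from highest to lowest: N > O > Br > C > Al > Na.

N, O, Br, C, Al, Na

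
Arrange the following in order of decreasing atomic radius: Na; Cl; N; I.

Na > I > Cl > N

Radius decreases left→right (rising Z_eff, same n) and increases top→bottom (higher n).
Here both period and group differ, so the two effects have to be weighed against each other.
Cl > N: period and group pull opposite ways; the down-group shift dominates (99 vs 71 pm).
I > Cl: I sits below Cl in group 17, so the down-group effect alone puts I larger.
Na > I: the two effects oppose for this pair; the across-period effect wins (155 vs 133 pm).
For reference (pm): N 71, Na 155, Cl 99, I 133.
So from largest to smallest: Na > I > Cl > N.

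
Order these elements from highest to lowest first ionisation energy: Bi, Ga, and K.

K is in period 4, group 1; Ga is in period 4, group 13; Bi is in period 6, group 15.
Removing the outermost electron gets harder across a period and easier down a group.
Here both period and group differ, so the two effects have to be weighed against each other.
Ga > K: both are in period 4; the period trend gives Ga the larger value.
Bi > Ga: the two effects oppose for this pair; the across-period effect wins (703 vs 579 kJ/mol).
For reference (kJ/mol): K 419, Ga 579, Bi 703.
So from highest to lowest: Bi > Ga > K.

Bi, Ga, K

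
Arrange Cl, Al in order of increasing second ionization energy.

The second ionization energy removes an electron from the +1 ion. For each element: Cl⁺ still has 6 valence electrons; Al⁺ still has 2 valence electrons.
All are still removing valence electrons, so compare the +1 ions as you would atoms: IE_2 generally rises across a period (higher Z_eff) and falls down a group (larger shell), subject to the usual subshell exceptions.
Valence configurations: Cl⁺ [Ne]3s²3p⁴, Al⁺ [Ne]3s².
The numbers (kJ/mol): Cl 2298, Al 1817.
Hence IE_2: Al < Cl.

Al < Cl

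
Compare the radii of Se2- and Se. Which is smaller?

Forming Se2- adds 2 electrons to Se. More electron–electron repulsion in the same shell, with unchanged nuclear charge, lets the cloud expand.
An anion is larger than its parent atom: Se2- > Se.

Se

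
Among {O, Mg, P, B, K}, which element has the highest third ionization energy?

IE_3 is the cost of taking one more electron from the +2 cation: O²⁺ still has 4 valence electrons; Mg²⁺ is the bare [Ne] core; P²⁺ still has 3 valence electrons; B²⁺ still has 1 valence electron; K²⁺ is already 1 electron into the core.
Usually core removal costs more than valence removal, but here the competition is close: a tightly held n=2 valence electron can cost more to remove than an n=3 core electron, so the actual values have to decide it.
Valence configurations: O²⁺ [He]2s²2p², P²⁺ [Ne]3s²3p¹, B²⁺ [He]2s¹.
The numbers (kJ/mol): O 5300, Mg 7733, P 2914, B 3660, K 4420.
Hence IE_3: P < B < K < O < Mg.

Mg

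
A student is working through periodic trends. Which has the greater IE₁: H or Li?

H is in period 1, group 1; Li is in period 2, group 1.
First ionization energy rises across a period (greater Z_eff holds electrons more tightly) and falls down a group (valence electrons are farther from the nucleus).
All are in group 1, so first ionization energy increases up the group.
So H has the greater IE₁ (H > Li).

H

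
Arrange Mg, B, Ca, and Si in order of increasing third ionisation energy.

Consider each +2 ion: Mg²⁺ is the bare [Ne] core; B²⁺ still has 1 valence electron; Ca²⁺ is the bare [Ar] core; Si²⁺ still has 2 valence electrons.
Breaking into a closed-shell core is much more expensive than removing a leftover valence electron — Ca and Mg have the largest IE_3 here.
Valence configurations: B²⁺ [He]2s¹, Si²⁺ [Ne]3s².
Approximate IE_3 values (kJ/mol): Mg 7733, B 3660, Ca 4912, Si 3232.
Putting it together, IE_3: Si < B < Ca < Mg.

Si < B < Ca < Mg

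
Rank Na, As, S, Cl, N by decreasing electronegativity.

Electronegativity increases across a period and decreases down a group, tracking effective nuclear charge and atomic size.
These span different periods and groups, so the two trends combine.
As > Na: period and group pull opposite ways; the across-period shift dominates (2.18 vs 0.93).
S > As: relative to As, both the across-period and down-group shifts push S's electronegativity up.
N > S: period and group pull opposite ways; the down-group shift dominates (3.04 vs 2.58).
Cl > N: period and group pull opposite ways; the across-period shift dominates (3.16 vs 3.04).
Tabulated electronegativity (Pauling): N 3.04, Na 0.93, S 2.58, Cl 3.16, As 2.18.
So from highest to lowest: Cl > N > S > As > Na.

Cl > N > S > As > Na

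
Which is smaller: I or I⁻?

Forming I⁻ adds 1 electron to I. More electron–electron repulsion in the same shell, with unchanged nuclear charge, lets the cloud expand.
An anion is larger than its parent atom: I⁻ > I.

I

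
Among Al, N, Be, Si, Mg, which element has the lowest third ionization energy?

Al

Consider each +2 ion: Al²⁺ still has 1 valence electron; N²⁺ still has 3 valence electrons; Be²⁺ is the bare [He] core; Si²⁺ still has 2 valence electrons; Mg²⁺ is the bare [Ne] core.
Pulling an electron out of a noble-gas core costs far more than removing a remaining valence electron, so Mg and Be sit at the high end of IE_3.
Valence configurations: Al²⁺ [Ne]3s¹, N²⁺ [He]2s²2p¹, Si²⁺ [Ne]3s².
The numbers (kJ/mol): Al 2745, N 4578, Be 14849, Si 3232, Mg 7733.
Overall IE_3 order: Al < Si < N < Mg < Be.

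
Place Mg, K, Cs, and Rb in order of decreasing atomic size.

Cs, Rb, K, Mg

Atomic radius shrinks across a period as nuclear charge pulls the same shell inward, and grows down a group as new shells are added.
Neither a single period nor a single group — weigh both effects.
K > Mg: relative to Mg, both the across-period and down-group shifts push K's atomic radius up.
Rb > K: they share group 1; the group trend gives Rb the larger value.
Cs > Rb: Cs sits below Rb in group 1, so the down-group effect alone puts Cs larger.
Tabulated atomic radius (pm): Mg 139, K 196, Rb 210, Cs 232.
So from largest to smallest: Cs > Rb > K > Mg.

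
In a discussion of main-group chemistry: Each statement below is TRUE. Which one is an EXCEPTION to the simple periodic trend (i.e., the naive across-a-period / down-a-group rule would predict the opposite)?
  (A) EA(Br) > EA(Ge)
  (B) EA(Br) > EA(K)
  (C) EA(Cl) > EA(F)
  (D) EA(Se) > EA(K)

The general trend: electron affinity increases across a period and decreases down a group.
(A) Br (period 4, group 17) vs Ge (period 4, group 14): the stated order agrees with the simple trend.
(B) Br (period 4, group 17) vs K (period 4, group 1): the stated order agrees with the simple trend.
(C) Cl (period 3, group 17) vs F (period 2, group 17): the stated order contradicts the simple trend.
(D) Se (period 4, group 16) vs K (period 4, group 1): the stated order agrees with the simple trend.
The exception is (C): F's small 2p subshell makes the incoming electron feel strong e⁻–e⁻ repulsion, so Cl actually releases more energy on gaining an electron.

(C)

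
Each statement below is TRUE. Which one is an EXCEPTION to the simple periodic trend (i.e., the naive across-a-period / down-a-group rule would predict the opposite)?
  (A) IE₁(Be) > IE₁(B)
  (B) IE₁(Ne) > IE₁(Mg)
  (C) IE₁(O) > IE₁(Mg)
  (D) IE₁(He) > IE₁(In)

The general trend: IE₁ increases across a period and decreases down a group.
(A) Be (period 2, group 2) vs B (period 2, group 13): the stated order contradicts the simple trend.
(B) Ne (period 2, group 18) vs Mg (period 3, group 2): the stated order agrees with the simple trend.
(C) O (period 2, group 16) vs Mg (period 3, group 2): the stated order agrees with the simple trend.
(D) He (period 1, group 18) vs In (period 5, group 13): the stated order agrees with the simple trend.
The exception is (A): removing B's lone 2p electron is easier than breaking Be's filled 2s².

(A)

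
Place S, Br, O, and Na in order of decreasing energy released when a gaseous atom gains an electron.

O is in period 2, group 16; Na is in period 3, group 1; S is in period 3, group 16; Br is in period 4, group 17.
EA tends to increase across a period and decrease down a group, though the pattern is less regular than for IE or radius.
Neither a single period nor a single group — weigh both effects.
O > Na: both effects reinforce here, so O is clearly the higher of the two.
S > O: this pair runs against the simple trend — see the exception note.
Br > S: period and group pull opposite ways; the across-period shift dominates (325 vs 200 kJ/mol).
Note the exception: S has a higher electron affinity than O, contrary to the simple trend — the compact 2p subshell of O repels the added electron more than S's larger 3p does.
For reference (kJ/mol): O 141, Na 53, S 200, Br 325.
So from highest to lowest: Br > S > O > Na.

Br, S, O, Na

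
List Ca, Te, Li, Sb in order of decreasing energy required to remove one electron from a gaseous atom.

Te, Sb, Ca, Li

Li is in period 2, group 1; Ca is in period 4, group 2; Sb is in period 5, group 15; Te is in period 5, group 16.
First ionization energy rises across a period (greater Z_eff holds electrons more tightly) and falls down a group (valence electrons are farther from the nucleus).
Neither a single period nor a single group — weigh both effects.
Ca > Li: period and group pull opposite ways; the across-period shift dominates (590 vs 520 kJ/mol).
Sb > Ca: the two effects oppose for this pair; the across-period effect wins (831 vs 590 kJ/mol).
Te > Sb: Te lies to the right of Sb in period 5, so the across-period effect alone puts Te higher.
Tabulated first ionization energy (kJ/mol): Li 520, Ca 590, Sb 831, Te 869.
So from highest to lowest: Te > Sb > Ca > Li.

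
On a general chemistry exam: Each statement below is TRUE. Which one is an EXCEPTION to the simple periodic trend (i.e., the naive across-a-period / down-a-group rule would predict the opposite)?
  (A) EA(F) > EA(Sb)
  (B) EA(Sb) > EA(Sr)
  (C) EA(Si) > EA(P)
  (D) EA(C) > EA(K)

The general trend: electron affinity increases across a period and decreases down a group.
(A) F (period 2, group 17) vs Sb (period 5, group 15): the stated order agrees with the simple trend.
(B) Sb (period 5, group 15) vs Sr (period 5, group 2): the stated order agrees with the simple trend.
(C) Si (period 3, group 14) vs P (period 3, group 15): the stated order contradicts the simple trend.
(D) C (period 2, group 14) vs K (period 4, group 1): the stated order agrees with the simple trend.
The exception is (C): adding an electron to P's half-filled 3p³ is unfavourable, so Si (3p²) has the more exothermic EA.

(C)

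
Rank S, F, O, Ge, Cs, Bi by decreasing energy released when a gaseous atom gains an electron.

O is in period 2, group 16; F is in period 2, group 17; S is in period 3, group 16; Ge is in period 4, group 14; Cs is in period 6, group 1; Bi is in period 6, group 15.
Atoms with high Z_eff and room in the valence shell (especially the halogens) have the most exothermic electron affinities.
Here both period and group differ, so the two effects have to be weighed against each other.
Bi > Cs: both are in period 6; the period trend gives Bi the larger value.
Ge > Bi: the two effects oppose for this pair; the down-group effect wins (119 vs 91 kJ/mol).
O > Ge: relative to Ge, both the across-period and down-group shifts push O's electron affinity up.
S > O: this pair runs against the simple trend — see the exception note.
F > S: both effects reinforce here, so F is clearly the higher of the two.
Note the exception: S has a higher electron affinity than O, contrary to the simple trend — the compact 2p subshell of O repels the added electron more than S's larger 3p does.
Approximate values (kJ/mol): O 141, F 328, S 200, Ge 119, Cs 46, Bi 91.
So from highest to lowest: F > S > O > Ge > Bi > Cs.

F > S > O > Ge > Bi > Cs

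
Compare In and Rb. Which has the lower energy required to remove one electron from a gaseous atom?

Rb is in period 5, group 1; In is in period 5, group 13.
Removing the outermost electron gets harder across a period and easier down a group.
All lie in period 5, so first ionization energy increases left to right.
So Rb has the lower energy required to remove one electron from a gaseous atom (Rb < In).

Rb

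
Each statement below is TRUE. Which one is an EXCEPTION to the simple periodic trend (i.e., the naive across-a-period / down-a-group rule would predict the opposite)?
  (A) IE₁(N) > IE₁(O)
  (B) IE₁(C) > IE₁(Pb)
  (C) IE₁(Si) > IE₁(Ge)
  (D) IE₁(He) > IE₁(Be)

(A)

The general trend: IE₁ increases across a period and decreases down a group.
(A) N (period 2, group 15) vs O (period 2, group 16): the stated order contradicts the simple trend.
(B) C (period 2, group 14) vs Pb (period 6, group 14): the stated order agrees with the simple trend.
(C) Si (period 3, group 14) vs Ge (period 4, group 14): the stated order agrees with the simple trend.
(D) He (period 1, group 18) vs Be (period 2, group 2): the stated order agrees with the simple trend.
The exception is (A): pairing an electron in O's 2p⁴ costs repulsion energy, so O ionizes more easily than half-filled N (2p³).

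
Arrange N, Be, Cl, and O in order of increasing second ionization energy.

Be < Cl < N < O

Consider each +1 ion: N⁺ still has 4 valence electrons; Be⁺ still has 1 valence electron; Cl⁺ still has 6 valence electrons; O⁺ still has 5 valence electrons.
All are still removing valence electrons, so compare the +1 ions as you would atoms: IE_2 generally rises across a period (higher Z_eff) and falls down a group (larger shell), subject to the usual subshell exceptions.
Valence configurations: N⁺ [He]2s²2p², Be⁺ [He]2s¹, Cl⁺ [Ne]3s²3p⁴, O⁺ [He]2s²2p³.
Tabulated IE_2 (kJ/mol): N 2856, Be 1757, Cl 2298, O 3388.
So the second ionization energies run Be < Cl < N < O.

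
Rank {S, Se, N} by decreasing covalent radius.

Atomic radius shrinks across a period as nuclear charge pulls the same shell inward, and grows down a group as new shells are added.
These span different periods and groups, so the two trends combine.
S > N: period and group pull opposite ways; the down-group shift dominates (103 vs 71 pm).
Se > S: they share group 16; the group trend gives Se the larger value.
Approximate values (pm): N 71, S 103, Se 116.
So from largest to smallest: Se > S > N.

Se, S, N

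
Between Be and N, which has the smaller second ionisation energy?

After 1 electron has been removed, what remains? Be⁺ still has 1 valence electron; N⁺ still has 4 valence electrons.
All are still removing valence electrons, so compare the +1 ions as you would atoms: IE_2 generally rises across a period (higher Z_eff) and falls down a group (larger shell), subject to the usual subshell exceptions.
Valence configurations: Be⁺ [He]2s¹, N⁺ [He]2s²2p².
Tabulated IE_2 (kJ/mol): Be 1757, N 2856.
So the second ionization energies run Be < N.

Be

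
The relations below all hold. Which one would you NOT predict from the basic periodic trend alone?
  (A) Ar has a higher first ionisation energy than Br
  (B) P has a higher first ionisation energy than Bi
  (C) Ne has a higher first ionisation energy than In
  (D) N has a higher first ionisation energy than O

The general trend: first ionisation energy increases across a period and decreases down a group.
(A) Ar (period 3, group 18) vs Br (period 4, group 17): the stated order agrees with the simple trend.
(B) P (period 3, group 15) vs Bi (period 6, group 15): the stated order agrees with the simple trend.
(C) Ne (period 2, group 18) vs In (period 5, group 13): the stated order agrees with the simple trend.
(D) N (period 2, group 15) vs O (period 2, group 16): the stated order contradicts the simple trend.
The exception is (D): pairing an electron in O's 2p⁴ costs repulsion energy, so O ionizes more easily than half-filled N (2p³).

(D)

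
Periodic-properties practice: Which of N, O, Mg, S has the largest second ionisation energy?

The second ionization energy removes an electron from the +1 ion. For each element: N⁺ still has 4 valence electrons; O⁺ still has 5 valence electrons; Mg⁺ still has 1 valence electron; S⁺ still has 5 valence electrons.
All are still removing valence electrons, so compare the +1 ions as you would atoms: IE_2 generally rises across a period (higher Z_eff) and falls down a group (larger shell), subject to the usual subshell exceptions.
Valence configurations: N⁺ [He]2s²2p², O⁺ [He]2s²2p³, Mg⁺ [Ne]3s¹, S⁺ [Ne]3s²3p³.
Approximate IE_2 values (kJ/mol): N 2856, O 3388, Mg 1451, S 2252.
Overall IE_2 order: Mg < S < N < O.

O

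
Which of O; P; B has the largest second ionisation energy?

O

Consider each +1 ion: O⁺ still has 5 valence electrons; P⁺ still has 4 valence electrons; B⁺ still has 2 valence electrons.
All are still removing valence electrons, so compare the +1 ions as you would atoms: IE_2 generally rises across a period (higher Z_eff) and falls down a group (larger shell), subject to the usual subshell exceptions.
Valence configurations: O⁺ [He]2s²2p³, P⁺ [Ne]3s²3p², B⁺ [He]2s².
Tabulated IE_2 (kJ/mol): O 3388, P 1907, B 2427.
Hence IE_2: P < B < O.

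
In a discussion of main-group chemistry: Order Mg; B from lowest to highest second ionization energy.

IE_2 is the cost of taking one more electron from the +1 cation: Mg⁺ still has 1 valence electron; B⁺ still has 2 valence electrons.
All are still removing valence electrons, so compare the +1 ions as you would atoms: IE_2 generally rises across a period (higher Z_eff) and falls down a group (larger shell), subject to the usual subshell exceptions.
Valence configurations: Mg⁺ [Ne]3s¹, B⁺ [He]2s².
Tabulated IE_2 (kJ/mol): Mg 1451, B 2427.
Overall IE_2 order: Mg < B.

Mg < B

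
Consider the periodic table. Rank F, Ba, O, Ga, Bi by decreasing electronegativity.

F > O > Bi > Ga > Ba

O is in period 2, group 16; F is in period 2, group 17; Ga is in period 4, group 13; Ba is in period 6, group 2; Bi is in period 6, group 15.
Electronegativity increases across a period and decreases down a group, tracking effective nuclear charge and atomic size.
These span different periods and groups, so the two trends combine.
Ga > Ba: both effects reinforce here, so Ga is clearly the higher of the two.
Bi > Ga: period and group pull opposite ways; the across-period shift dominates (2.02 vs 1.81).
O > Bi: both effects reinforce here, so O is clearly the higher of the two.
F > O: F lies to the right of O in period 2, so the across-period effect alone puts F higher.
Tabulated electronegativity (Pauling): O 3.44, F 3.98, Ga 1.81, Ba 0.89, Bi 2.02.
So from highest to lowest: F > O > Bi > Ga > Ba.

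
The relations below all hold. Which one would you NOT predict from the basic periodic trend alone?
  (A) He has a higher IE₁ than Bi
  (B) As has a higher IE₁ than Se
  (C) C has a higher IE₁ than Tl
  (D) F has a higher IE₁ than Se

(B)

The general trend: IE₁ increases across a period and decreases down a group.
(A) He (period 1, group 18) vs Bi (period 6, group 15): the stated order agrees with the simple trend.
(B) As (period 4, group 15) vs Se (period 4, group 16): the stated order contradicts the simple trend.
(C) C (period 2, group 14) vs Tl (period 6, group 13): the stated order agrees with the simple trend.
(D) F (period 2, group 17) vs Se (period 4, group 16): the stated order agrees with the simple trend.
The exception is (B): Se (4p⁴) ionizes more easily than half-filled As (4p³).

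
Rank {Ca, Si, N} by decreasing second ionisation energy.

The second ionization energy removes an electron from the +1 ion. For each element: Ca⁺ still has 1 valence electron; Si⁺ still has 3 valence electrons; N⁺ still has 4 valence electrons.
All are still removing valence electrons, so compare the +1 ions as you would atoms: IE_2 generally rises across a period (higher Z_eff) and falls down a group (larger shell), subject to the usual subshell exceptions.
Valence configurations: Ca⁺ [Ar]4s¹, Si⁺ [Ne]3s²3p¹, N⁺ [He]2s²2p².
Approximate IE_2 values (kJ/mol): Ca 1145, Si 1577, N 2856.
Hence IE_2: Ca < Si < N.

N, Si, Ca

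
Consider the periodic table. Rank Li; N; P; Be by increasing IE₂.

Be, P, N, Li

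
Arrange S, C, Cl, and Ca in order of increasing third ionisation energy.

S < Cl < C < Ca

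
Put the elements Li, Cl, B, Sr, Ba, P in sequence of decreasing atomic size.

Ba > Sr > Li > P > Cl > B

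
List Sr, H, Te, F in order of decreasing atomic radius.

Sr > Te > F > H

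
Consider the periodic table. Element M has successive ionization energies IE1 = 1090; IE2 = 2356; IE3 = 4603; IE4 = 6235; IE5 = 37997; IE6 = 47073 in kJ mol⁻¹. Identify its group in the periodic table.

Group 14

Look for the largest jump between consecutive ionization energies: IE5/IE4 ≈ 6.1, far larger than any earlier ratio.
That jump marks the point where a core electron is being removed. So the atom has 4 valence electrons.
A main-group element with 4 valence electrons is in group 14.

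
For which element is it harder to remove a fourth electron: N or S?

N

After 3 electrons have been removed, what remains? N³⁺ still has 2 valence electrons; S³⁺ still has 3 valence electrons.
All are still removing valence electrons, so compare the +3 ions as you would atoms: IE_4 generally rises across a period (higher Z_eff) and falls down a group (larger shell), subject to the usual subshell exceptions.
Valence configurations: N³⁺ [He]2s², S³⁺ [Ne]3s²3p¹.
Approximate IE_4 values (kJ/mol): N 7475, S 4556.
So the fourth ionization energies run S < N.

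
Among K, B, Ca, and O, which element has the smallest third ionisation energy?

The third ionization energy removes an electron from the +2 ion. For each element: K²⁺ is already 1 electron into the core; B²⁺ still has 1 valence electron; Ca²⁺ is the bare [Ar] core; O²⁺ still has 4 valence electrons.
Usually core removal costs more than valence removal, but here the competition is close: a tightly held n=2 valence electron can cost more to remove than an n=3 core electron, so the actual values have to decide it.
Valence configurations: B²⁺ [He]2s¹, O²⁺ [He]2s²2p².
Tabulated IE_3 (kJ/mol): K 4420, B 3660, Ca 4912, O 5300.
Putting it together, IE_3: B < K < Ca < O.

B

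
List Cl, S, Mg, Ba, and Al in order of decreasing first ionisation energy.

Cl > S > Mg > Al > Ba

Mg is in period 3, group 2; Al is in period 3, group 13; S is in period 3, group 16; Cl is in period 3, group 17; Ba is in period 6, group 2.
First ionization energy rises across a period (greater Z_eff holds electrons more tightly) and falls down a group (valence electrons are farther from the nucleus).
These span different periods and groups, so the two trends combine.
Al > Ba: relative to Ba, both the across-period and down-group shifts push Al's first ionization energy up.
Mg > Al: this pair runs against the simple trend — see the exception note.
S > Mg: both are in period 3; the period trend gives S the larger value.
Cl > S: both are in period 3; the period trend gives Cl the larger value.
Note the exception: Mg has a higher first ionization energy than Al, contrary to the simple trend — Al's single 3p electron is easier to remove than one from Mg's filled 3s².
Approximate values (kJ/mol): Mg 738, Al 578, S 1000, Cl 1251, Ba 503.
So from highest to lowest: Cl > S > Mg > Al > Ba.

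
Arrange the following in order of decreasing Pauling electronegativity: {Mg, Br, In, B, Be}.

Br > B > In > Be > Mg

Be is in period 2, group 2; B is in period 2, group 13; Mg is in period 3, group 2; Br is in period 4, group 17; In is in period 5, group 13.
Smaller atoms with higher effective nuclear charge are more electronegative.
Here both period and group differ, so the two effects have to be weighed against each other.
Be > Mg: they share group 2; the group trend gives Be the larger value.
In > Be: period and group pull opposite ways; the across-period shift dominates (1.78 vs 1.57).
B > In: they share group 13; the group trend gives B the larger value.
Br > B: period and group pull opposite ways; the across-period shift dominates (2.96 vs 2.04).
Tabulated electronegativity (Pauling): Be 1.57, B 2.04, Mg 1.31, Br 2.96, In 1.78.
So from highest to lowest: Br > B > In > Be > Mg.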